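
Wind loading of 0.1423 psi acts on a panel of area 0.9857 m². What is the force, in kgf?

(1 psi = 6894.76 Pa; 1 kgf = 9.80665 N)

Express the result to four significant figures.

98.62 kgf

0.1423 psi × 6894.76 = 981.124 Pa
F = P × A = 981.124 Pa × 0.9857 m² = 967.094 N
967.094 N ÷ (9.80665 N/kgf) = 98.6161 kgf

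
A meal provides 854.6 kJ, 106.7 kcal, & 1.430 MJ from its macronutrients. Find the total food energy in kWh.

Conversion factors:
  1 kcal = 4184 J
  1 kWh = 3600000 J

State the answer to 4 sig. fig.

0.7586 kWh

854.6 kJ × 1000 → 854600 J
106.7 kcal × 4184 → 446433 J
1.430 MJ × 1000000 → 1.43×10⁶ J
Sum: 854600 + 446433 + 1.43×10⁶ = 2.73103×10⁶ J
In kWh: 2.73103×10⁶ / 3600000 = 0.758619 kWh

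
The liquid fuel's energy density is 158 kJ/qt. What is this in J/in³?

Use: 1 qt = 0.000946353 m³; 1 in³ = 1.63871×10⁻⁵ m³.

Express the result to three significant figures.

158 kJ/qt × 1000 J/kJ ÷ 0.000946353 m³/qt = 1.66957×10⁸ J/m³
1.66957×10⁸ J/m³ × 1.63871×10⁻⁵ m³/in³ = 2735.94 J/in³

2740 J/in³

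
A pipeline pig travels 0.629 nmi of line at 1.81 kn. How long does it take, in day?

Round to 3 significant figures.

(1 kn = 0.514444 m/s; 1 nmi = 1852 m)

0.629 nmi × 1852 = 1164.91 m
1.81 kn × 0.514444 = 0.931144 m/s
t = d / v = 1164.91 m / 0.931144 m/s = 1251.05 s
1251.05 s ÷ (86400 s/day) = 0.0144797 day

0.0145 day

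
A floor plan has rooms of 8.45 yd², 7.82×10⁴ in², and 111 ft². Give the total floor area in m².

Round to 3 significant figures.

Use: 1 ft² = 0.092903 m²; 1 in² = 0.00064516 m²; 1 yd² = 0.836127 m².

67.8 m²

8.45 yd² × 0.836127 = 7.06527 m²
7.82×10⁴ in² × 0.00064516 = 50.4515 m²
111 ft² × 0.092903 = 10.3122 m²
Combined: 7.06527 + 50.4515 + 10.3122 = 67.829 m²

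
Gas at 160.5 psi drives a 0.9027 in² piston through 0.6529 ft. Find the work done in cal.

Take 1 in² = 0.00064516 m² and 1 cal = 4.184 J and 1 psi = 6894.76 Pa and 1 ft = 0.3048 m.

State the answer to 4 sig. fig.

30.65 cal

160.5 psi → 1.10661×10⁶ Pa
0.9027 in² → 5.82386×10⁻⁴ m²
F = P × A = 1.10661×10⁶ × 5.82386×10⁻⁴ = 644.474 N
0.6529 ft → 0.199004 m
W = F × d = 644.474 × 0.199004 = 128.253 J
In cal: 128.253 / 4.184 = 30.6532 cal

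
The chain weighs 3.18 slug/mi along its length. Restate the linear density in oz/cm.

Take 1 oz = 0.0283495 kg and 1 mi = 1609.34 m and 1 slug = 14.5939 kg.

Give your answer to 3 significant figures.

0.0102 oz/cm

3.18 slug/mi × 14.5939 kg/slug ÷ 1609.34 m/mi = 0.028837 kg/m
0.028837 kg/m ÷ 0.0283495 kg/oz × 0.01 m/cm = 0.010172 oz/cm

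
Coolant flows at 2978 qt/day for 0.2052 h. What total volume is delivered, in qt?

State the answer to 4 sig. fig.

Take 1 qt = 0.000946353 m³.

2978 qt/day → 3.26185×10⁻⁵ m³/s
0.2052 h → 738.72 s
V = Q × t = 3.26185×10⁻⁵ × 738.72 = 0.0240959 m³
In qt: 0.0240959 / 0.000946353 = 25.4619 qt

25.46 qt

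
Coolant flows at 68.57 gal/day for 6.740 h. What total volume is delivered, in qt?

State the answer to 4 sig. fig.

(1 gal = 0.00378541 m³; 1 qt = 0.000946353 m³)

77.03 qt

68.57 gal/day → 3.00423×10⁻⁶ m³/s
6.740 h → 24264 s
V = Q × t = 3.00423×10⁻⁶ × 24264 = 0.0728946 m³
In qt: 0.0728946 / 0.000946353 = 77.0269 qt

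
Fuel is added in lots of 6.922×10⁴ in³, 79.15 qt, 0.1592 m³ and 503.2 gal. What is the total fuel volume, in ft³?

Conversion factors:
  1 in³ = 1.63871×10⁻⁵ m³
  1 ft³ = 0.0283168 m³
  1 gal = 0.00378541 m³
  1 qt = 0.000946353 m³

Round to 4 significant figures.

115.6 ft³

6.922×10⁴ in³ × 1.63871×10⁻⁵ = 1.13432 m³
79.15 qt × 0.000946353 = 0.0749038 m³
0.1592 m³ (already m³)
503.2 gal × 0.00378541 = 1.90482 m³
Sum: 1.13432 + 0.0749038 + 0.1592 + 1.90482 = 3.27324 m³
In ft³: 3.27324 / 0.0283168 = 115.594 ft³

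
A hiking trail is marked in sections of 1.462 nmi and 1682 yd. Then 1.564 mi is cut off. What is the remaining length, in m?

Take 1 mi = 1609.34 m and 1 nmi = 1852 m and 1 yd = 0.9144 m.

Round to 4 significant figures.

1729 m

1.462 nmi × 1852 = 2707.62 m
1682 yd × 0.9144 = 1538.02 m
1.564 mi × 1609.34 = 2517.01 m
Sum: 2707.62 + 1538.02 − 2517.01 = 1728.63 m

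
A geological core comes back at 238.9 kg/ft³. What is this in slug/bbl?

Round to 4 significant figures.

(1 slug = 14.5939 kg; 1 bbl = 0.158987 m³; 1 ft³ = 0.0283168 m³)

238.9 kg/ft³ ÷ 0.0283168 m³/ft³ = 8436.69 kg/m³
8436.69 kg/m³ ÷ 14.5939 kg/slug × 0.158987 m³/bbl = 91.9099 slug/bbl

91.91 slug/bbl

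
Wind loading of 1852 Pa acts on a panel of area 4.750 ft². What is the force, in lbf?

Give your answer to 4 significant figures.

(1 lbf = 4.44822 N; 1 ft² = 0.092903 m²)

183.7 lbf

4.750 ft² × 0.092903 → 0.441289 m²
F = P × A = 1852 Pa × 0.441289 m² = 817.267 N
817.267 N ÷ (4.44822 N/lbf) = 183.729 lbf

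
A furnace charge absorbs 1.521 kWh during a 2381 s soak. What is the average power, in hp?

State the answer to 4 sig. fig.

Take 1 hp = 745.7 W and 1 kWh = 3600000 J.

3.084 hp

1.521 kWh × 3600000 = 5.4756×10⁶ J
P = E / t = 5.4756×10⁶ J / 2381 s = 2299.71 W
2299.71 W ÷ (745.7 W/hp) = 3.08396 hp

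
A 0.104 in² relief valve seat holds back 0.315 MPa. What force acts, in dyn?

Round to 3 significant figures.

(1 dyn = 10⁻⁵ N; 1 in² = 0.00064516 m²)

2.11×10⁶ dyn

0.315 MPa × 1000000 = 315000 Pa
0.104 in² × 0.00064516 = 6.70966×10⁻⁵ m²
F = P × A = 315000 Pa × 6.70966×10⁻⁵ m² = 21.1354 N
21.1354 N ÷ (10⁻⁵ N/dyn) = 2.11354×10⁶ dyn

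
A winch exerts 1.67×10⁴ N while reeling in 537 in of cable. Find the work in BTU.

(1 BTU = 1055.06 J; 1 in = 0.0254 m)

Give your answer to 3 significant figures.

537 in × 0.0254 = 13.6398 m
W = F × d = 16700 N × 13.6398 m = 227785 J
227785 J ÷ (1055.06 J/BTU) = 215.898 BTU

216 BTU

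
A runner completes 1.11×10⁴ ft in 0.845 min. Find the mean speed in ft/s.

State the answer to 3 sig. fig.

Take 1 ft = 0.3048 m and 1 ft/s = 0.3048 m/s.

219 ft/s

1.11×10⁴ ft × 0.3048 → 3383.28 m
0.845 min × 60 → 50.7 s
v = d / t = 3383.28 m / 50.7 s = 66.7314 m/s
66.7314 m/s ÷ (0.3048 m/s/ft/s) = 218.935 ft/s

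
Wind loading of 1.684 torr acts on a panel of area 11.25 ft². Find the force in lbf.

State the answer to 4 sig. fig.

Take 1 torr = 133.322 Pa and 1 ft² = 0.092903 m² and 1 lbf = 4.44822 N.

52.75 lbf

1.684 torr × 133.322 = 224.514 Pa
11.25 ft² × 0.092903 = 1.04516 m²
F = P × A = 224.514 Pa × 1.04516 m² = 234.653 N
234.653 N ÷ (4.44822 N/lbf) = 52.7521 lbf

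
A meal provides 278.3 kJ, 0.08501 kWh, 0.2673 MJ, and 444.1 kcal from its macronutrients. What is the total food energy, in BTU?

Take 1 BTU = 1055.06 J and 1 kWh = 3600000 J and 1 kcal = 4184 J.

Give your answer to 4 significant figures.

278.3 kJ × 1000 → 278300 J
0.08501 kWh × 3600000 → 306036 J
0.2673 MJ × 1000000 → 267300 J
444.1 kcal × 4184 → 1.85811×10⁶ J
Sum: 278300 + 306036 + 267300 + 1.85811×10⁶ = 2.70975×10⁶ J
In BTU: 2.70975×10⁶ / 1055.06 = 2568.34 BTU

2568 BTU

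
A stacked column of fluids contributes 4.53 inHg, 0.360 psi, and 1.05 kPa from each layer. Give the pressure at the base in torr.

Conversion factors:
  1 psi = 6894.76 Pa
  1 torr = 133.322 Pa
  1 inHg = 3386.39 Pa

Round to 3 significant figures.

142 torr

4.53 inHg × 3386.39 → 15340.3 Pa
0.360 psi × 6894.76 → 2482.11 Pa
1.05 kPa × 1000 → 1050 Pa
Sum: 15340.3 + 2482.11 + 1050 = 18872.4 Pa
In torr: 18872.4 / 133.322 = 141.555 torr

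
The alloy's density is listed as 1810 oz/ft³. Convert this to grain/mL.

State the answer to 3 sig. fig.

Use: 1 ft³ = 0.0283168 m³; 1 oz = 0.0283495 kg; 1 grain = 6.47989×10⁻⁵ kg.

28.0 grain/mL

1810 oz/ft³ × 0.0283495 kg/oz ÷ 0.0283168 m³/ft³ = 1812.09 kg/m³
1812.09 kg/m³ ÷ 6.47989×10⁻⁵ kg/grain × 10⁻⁶ m³/mL = 27.9648 grain/mL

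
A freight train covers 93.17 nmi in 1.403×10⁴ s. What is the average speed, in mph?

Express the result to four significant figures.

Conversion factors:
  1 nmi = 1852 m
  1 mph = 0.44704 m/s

93.17 nmi × 1852 = 172551 m
v = d / t = 172551 m / 14030 s = 12.2987 m/s
12.2987 m/s ÷ (0.44704 m/s/mph) = 27.5114 mph

27.51 mph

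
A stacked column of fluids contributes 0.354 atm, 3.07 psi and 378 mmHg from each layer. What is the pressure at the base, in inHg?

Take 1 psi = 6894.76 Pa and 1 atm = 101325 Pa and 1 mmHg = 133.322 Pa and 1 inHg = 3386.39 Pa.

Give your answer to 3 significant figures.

31.7 inHg

0.354 atm × 101325 = 35869 Pa
3.07 psi × 6894.76 = 21166.9 Pa
378 mmHg × 133.322 = 50395.7 Pa
Total: 35869 + 21166.9 + 50395.7 = 107432 Pa
In inHg: 107432 / 3386.39 = 31.7246 inHg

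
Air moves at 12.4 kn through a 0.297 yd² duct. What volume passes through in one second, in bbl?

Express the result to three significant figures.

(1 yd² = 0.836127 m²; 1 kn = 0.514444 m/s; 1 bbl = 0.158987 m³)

9.96 bbl

12.4 kn × 0.514444 → 6.37911 m/s
0.297 yd² × 0.836127 → 0.24833 m²
V = v × A × t = 6.37911 m/s × 0.24833 m² × 1 s = 1.58412 m³
1.58412 m³ ÷ (0.158987 m³/bbl) = 9.96383 bbl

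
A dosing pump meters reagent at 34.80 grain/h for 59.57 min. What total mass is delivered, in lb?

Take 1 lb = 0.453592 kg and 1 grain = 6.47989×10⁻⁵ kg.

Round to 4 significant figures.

34.80 grain/h → 6.26389×10⁻⁷ kg/s
59.57 min → 3574.2 s
m = ṁ × t = 6.26389×10⁻⁷ × 3574.2 = 0.00223884 kg
In lb: 0.00223884 / 0.453592 = 0.0049358 lb

0.004936 lb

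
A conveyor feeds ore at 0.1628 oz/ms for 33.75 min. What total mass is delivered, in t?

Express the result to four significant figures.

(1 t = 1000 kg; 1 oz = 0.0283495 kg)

0.1628 oz/ms → 4.6153 kg/s
33.75 min → 2025 s
m = ṁ × t = 4.6153 × 2025 = 9345.98 kg
In t: 9345.98 / 1000 = 9.34598 t

9.346 t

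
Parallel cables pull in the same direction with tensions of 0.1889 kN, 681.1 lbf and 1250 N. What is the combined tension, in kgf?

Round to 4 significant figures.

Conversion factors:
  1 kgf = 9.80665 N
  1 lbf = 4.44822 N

0.1889 kN × 1000 = 188.9 N
681.1 lbf × 4.44822 = 3029.68 N
1250 N (already N)
Combined: 188.9 + 3029.68 + 1250 = 4468.58 N
In kgf: 4468.58 / 9.80665 = 455.668 kgf

455.7 kgf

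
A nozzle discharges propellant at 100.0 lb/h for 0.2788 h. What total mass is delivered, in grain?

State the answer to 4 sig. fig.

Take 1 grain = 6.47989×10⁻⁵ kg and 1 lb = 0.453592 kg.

100.0 lb/h → 0.0125998 kg/s
0.2788 h → 1003.68 s
m = ṁ × t = 0.0125998 × 1003.68 = 12.6462 kg
In grain: 12.6462 / 6.47989×10⁻⁵ = 195161 grain

1.952×10⁵ grain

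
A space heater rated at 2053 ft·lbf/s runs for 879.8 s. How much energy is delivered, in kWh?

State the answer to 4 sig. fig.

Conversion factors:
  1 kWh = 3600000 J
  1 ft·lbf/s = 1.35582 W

0.6803 kWh

2053 ft·lbf/s × 1.35582 → 2783.5 W
E = P × t = 2783.5 W × 879.8 s = 2.44892×10⁶ J
2.44892×10⁶ J ÷ (3600000 J/kWh) = 0.680256 kWh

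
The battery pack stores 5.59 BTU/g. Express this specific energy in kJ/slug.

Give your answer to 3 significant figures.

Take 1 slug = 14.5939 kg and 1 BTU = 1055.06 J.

8.61×10⁴ kJ/slug

5.59 BTU/g × 1055.06 J/BTU ÷ 0.001 kg/g = 5.89779×10⁶ J/kg
5.89779×10⁶ J/kg ÷ 1000 J/kJ × 14.5939 kg/slug = 86071.8 kJ/slug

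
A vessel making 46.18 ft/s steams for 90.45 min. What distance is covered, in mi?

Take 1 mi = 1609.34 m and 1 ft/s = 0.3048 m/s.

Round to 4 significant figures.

47.47 mi

46.18 ft/s × 0.3048 → 14.0757 m/s
90.45 min × 60 → 5427 s
d = v × t = 14.0757 m/s × 5427 s = 76388.8 m
76388.8 m ÷ (1609.34 m/mi) = 47.4659 mi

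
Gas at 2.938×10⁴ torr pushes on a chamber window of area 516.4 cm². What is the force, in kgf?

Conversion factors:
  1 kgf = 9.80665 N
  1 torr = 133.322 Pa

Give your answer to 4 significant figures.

2.063×10⁴ kgf

2.938×10⁴ torr × 133.322 → 3.917×10⁶ Pa
516.4 cm² × 0.0001 → 0.05164 m²
F = P × A = 3.917×10⁶ Pa × 0.05164 m² = 202274 N
202274 N ÷ (9.80665 N/kgf) = 20626.2 kgf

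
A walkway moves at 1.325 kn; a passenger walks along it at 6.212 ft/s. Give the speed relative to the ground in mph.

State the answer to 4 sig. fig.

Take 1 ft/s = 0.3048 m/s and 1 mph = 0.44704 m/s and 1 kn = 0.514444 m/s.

1.325 kn × 0.514444 = 0.681638 m/s
6.212 ft/s × 0.3048 = 1.89342 m/s
Combined: 0.681638 + 1.89342 = 2.57506 m/s
In mph: 2.57506 / 0.44704 = 5.76025 mph

5.760 mph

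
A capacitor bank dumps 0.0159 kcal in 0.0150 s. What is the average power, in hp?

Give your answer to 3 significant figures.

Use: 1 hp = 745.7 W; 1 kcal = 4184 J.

0.0159 kcal × 4184 → 66.5256 J
P = E / t = 66.5256 J / 0.015 s = 4435.04 W
4435.04 W ÷ (745.7 W/hp) = 5.94749 hp

5.95 hp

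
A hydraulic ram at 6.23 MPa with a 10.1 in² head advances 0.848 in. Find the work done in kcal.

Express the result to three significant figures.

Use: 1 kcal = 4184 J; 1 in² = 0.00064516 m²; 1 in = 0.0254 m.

6.23 MPa → 6.23×10⁶ Pa
10.1 in² → 0.00651612 m²
F = P × A = 6.23×10⁶ × 0.00651612 = 40595.4 N
0.848 in → 0.0215392 m
W = F × d = 40595.4 × 0.0215392 = 874.392 J
In kcal: 874.392 / 4184 = 0.208985 kcal

0.209 kcal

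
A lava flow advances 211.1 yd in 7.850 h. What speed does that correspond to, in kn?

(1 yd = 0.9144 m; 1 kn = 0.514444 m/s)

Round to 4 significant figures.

211.1 yd × 0.9144 = 193.03 m
7.850 h × 3600 = 28260 s
v = d / t = 193.03 m / 28260 s = 0.0068305 m/s
0.0068305 m/s ÷ (0.514444 m/s/kn) = 0.0132774 kn

0.01328 kn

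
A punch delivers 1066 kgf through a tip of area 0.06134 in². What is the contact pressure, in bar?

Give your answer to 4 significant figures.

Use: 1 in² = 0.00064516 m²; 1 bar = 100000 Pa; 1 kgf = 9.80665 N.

1066 kgf × 9.80665 → 10453.9 N
0.06134 in² × 0.00064516 → 3.95741×10⁻⁵ m²
P = F / A = 10453.9 N / 3.95741×10⁻⁵ m² = 2.6416×10⁸ Pa
2.6416×10⁸ Pa ÷ (100000 Pa/bar) = 2641.6 bar

2642 bar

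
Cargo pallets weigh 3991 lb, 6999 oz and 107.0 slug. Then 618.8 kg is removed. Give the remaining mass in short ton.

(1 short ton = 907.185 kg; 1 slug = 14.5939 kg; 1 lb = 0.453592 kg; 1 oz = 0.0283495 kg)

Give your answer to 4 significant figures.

3.253 short ton

3991 lb × 0.453592 = 1810.29 kg
6999 oz × 0.0283495 = 198.418 kg
107.0 slug × 14.5939 = 1561.55 kg
618.8 kg (already kg)
Sum: 1810.29 + 198.418 + 1561.55 − 618.8 = 2951.46 kg
In short ton: 2951.46 / 907.185 = 3.25343 short ton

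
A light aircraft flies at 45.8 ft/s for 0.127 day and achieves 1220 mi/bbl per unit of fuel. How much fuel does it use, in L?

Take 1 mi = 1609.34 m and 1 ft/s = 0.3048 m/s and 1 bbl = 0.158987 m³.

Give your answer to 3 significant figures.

45.8 ft/s → 13.9598 m/s
0.127 day → 10972.8 s
d = v × t = 13.9598 × 10972.8 = 153178 m
1220 mi/bbl → 1.23494×10⁷ m/m³
V = d / (distance per unit fuel) = 153178 / 1.23494×10⁷ = 0.0124037 m³
In L: 0.0124037 / 0.001 = 12.4037 L

12.4 L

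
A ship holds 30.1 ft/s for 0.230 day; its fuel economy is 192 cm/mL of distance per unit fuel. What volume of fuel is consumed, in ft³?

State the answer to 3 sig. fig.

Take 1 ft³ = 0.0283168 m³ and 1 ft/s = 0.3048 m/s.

3.35 ft³

30.1 ft/s → 9.17448 m/s
0.230 day → 19872 s
d = v × t = 9.17448 × 19872 = 182315 m
192 cm/mL → 1.92×10⁶ m/m³
V = d / (distance per unit fuel) = 182315 / 1.92×10⁶ = 0.0949557 m³
In ft³: 0.0949557 / 0.0283168 = 3.35333 ft³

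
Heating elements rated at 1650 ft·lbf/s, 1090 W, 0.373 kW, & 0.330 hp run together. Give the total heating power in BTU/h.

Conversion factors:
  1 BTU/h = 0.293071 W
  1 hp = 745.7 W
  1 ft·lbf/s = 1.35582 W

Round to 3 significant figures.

1650 ft·lbf/s × 1.35582 = 2237.1 W
1090 W (already W)
0.373 kW × 1000 = 373 W
0.330 hp × 745.7 = 246.081 W
Sum: 2237.1 + 1090 + 373 + 246.081 = 3946.18 W
In BTU/h: 3946.18 / 0.293071 = 13464.9 BTU/h

1.35×10⁴ BTU/h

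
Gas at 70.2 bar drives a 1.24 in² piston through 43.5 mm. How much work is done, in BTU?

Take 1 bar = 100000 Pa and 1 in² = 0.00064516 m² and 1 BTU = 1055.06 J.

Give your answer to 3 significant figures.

0.232 BTU

70.2 bar → 7.02×10⁶ Pa
1.24 in² → 7.99998×10⁻⁴ m²
F = P × A = 7.02×10⁶ × 7.99998×10⁻⁴ = 5615.99 N
43.5 mm → 0.0435 m
W = F × d = 5615.99 × 0.0435 = 244.296 J
In BTU: 244.296 / 1055.06 = 0.231547 BTU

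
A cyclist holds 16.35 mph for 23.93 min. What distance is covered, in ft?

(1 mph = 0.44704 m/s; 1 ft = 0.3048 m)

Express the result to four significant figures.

3.443×10⁴ ft

16.35 mph × 0.44704 → 7.3091 m/s
23.93 min × 60 → 1435.8 s
d = v × t = 7.3091 m/s × 1435.8 s = 10494.4 m
10494.4 m ÷ (0.3048 m/ft) = 34430.4 ft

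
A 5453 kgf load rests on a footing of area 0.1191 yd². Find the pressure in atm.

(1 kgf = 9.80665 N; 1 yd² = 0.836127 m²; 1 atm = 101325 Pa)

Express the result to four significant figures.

5453 kgf × 9.80665 = 53475.7 N
0.1191 yd² × 0.836127 = 0.0995827 m²
P = F / A = 53475.7 N / 0.0995827 m² = 536998 Pa
536998 Pa ÷ (101325 Pa/atm) = 5.29976 atm

5.300 atm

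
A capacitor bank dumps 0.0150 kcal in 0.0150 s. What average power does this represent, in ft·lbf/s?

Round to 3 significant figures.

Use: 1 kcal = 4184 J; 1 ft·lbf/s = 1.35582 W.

0.0150 kcal × 4184 → 62.76 J
P = E / t = 62.76 J / 0.015 s = 4184 W
4184 W ÷ (1.35582 W/ft·lbf/s) = 3085.96 ft·lbf/s

3090 ft·lbf/s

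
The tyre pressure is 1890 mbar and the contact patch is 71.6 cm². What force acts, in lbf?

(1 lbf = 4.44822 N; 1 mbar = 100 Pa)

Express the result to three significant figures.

1890 mbar × 100 → 189000 Pa
71.6 cm² × 0.0001 → 0.00716 m²
F = P × A = 189000 Pa × 0.00716 m² = 1353.24 N
1353.24 N ÷ (4.44822 N/lbf) = 304.221 lbf

304 lbf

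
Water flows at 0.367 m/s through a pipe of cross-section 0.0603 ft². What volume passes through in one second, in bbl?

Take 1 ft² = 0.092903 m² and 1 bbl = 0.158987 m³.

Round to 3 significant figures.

0.0129 bbl

0.0603 ft² × 0.092903 → 0.00560205 m²
V = v × A × t = 0.367 m/s × 0.00560205 m² × 1 s = 0.00205595 m³
0.00205595 m³ ÷ (0.158987 m³/bbl) = 0.0129316 bbl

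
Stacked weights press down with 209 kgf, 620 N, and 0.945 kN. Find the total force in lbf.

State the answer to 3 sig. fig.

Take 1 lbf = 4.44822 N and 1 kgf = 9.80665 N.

209 kgf × 9.80665 = 2049.59 N
620 N (already N)
0.945 kN × 1000 = 945 N
Total: 2049.59 + 620 + 945 = 3614.59 N
In lbf: 3614.59 / 4.44822 = 812.592 lbf

813 lbf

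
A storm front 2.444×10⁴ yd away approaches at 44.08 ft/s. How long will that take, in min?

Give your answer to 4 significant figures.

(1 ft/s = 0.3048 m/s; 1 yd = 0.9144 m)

2.444×10⁴ yd × 0.9144 → 22347.9 m
44.08 ft/s × 0.3048 → 13.4356 m/s
t = d / v = 22347.9 m / 13.4356 m/s = 1663.33 s
1663.33 s ÷ (60 s/min) = 27.7222 min

27.72 min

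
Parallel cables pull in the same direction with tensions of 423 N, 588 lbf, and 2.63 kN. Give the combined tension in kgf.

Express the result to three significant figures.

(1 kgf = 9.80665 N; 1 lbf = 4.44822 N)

423 N (already N)
588 lbf × 4.44822 = 2615.55 N
2.63 kN × 1000 = 2630 N
Total: 423 + 2615.55 + 2630 = 5668.55 N
In kgf: 5668.55 / 9.80665 = 578.031 kgf

578 kgf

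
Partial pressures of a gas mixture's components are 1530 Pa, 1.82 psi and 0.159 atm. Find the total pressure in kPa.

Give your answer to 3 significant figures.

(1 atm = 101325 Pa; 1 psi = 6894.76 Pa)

1530 Pa (already Pa)
1.82 psi × 6894.76 = 12548.5 Pa
0.159 atm × 101325 = 16110.7 Pa
Total: 1530 + 12548.5 + 16110.7 = 30189.2 Pa
In kPa: 30189.2 / 1000 = 30.1892 kPa

30.2 kPa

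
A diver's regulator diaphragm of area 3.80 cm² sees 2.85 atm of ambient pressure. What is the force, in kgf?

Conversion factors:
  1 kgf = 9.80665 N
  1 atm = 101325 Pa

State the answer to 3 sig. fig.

2.85 atm × 101325 = 288776 Pa
3.80 cm² × 0.0001 = 3.8×10⁻⁴ m²
F = P × A = 288776 Pa × 3.8×10⁻⁴ m² = 109.735 N
109.735 N ÷ (9.80665 N/kgf) = 11.1899 kgf

11.2 kgf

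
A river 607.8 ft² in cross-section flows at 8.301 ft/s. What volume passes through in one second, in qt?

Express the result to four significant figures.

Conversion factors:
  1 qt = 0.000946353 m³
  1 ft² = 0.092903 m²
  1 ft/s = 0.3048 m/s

1.510×10⁵ qt

8.301 ft/s × 0.3048 = 2.53014 m/s
607.8 ft² × 0.092903 = 56.4664 m²
V = v × A × t = 2.53014 m/s × 56.4664 m² × 1 s = 142.868 m³
142.868 m³ ÷ (0.000946353 m³/qt) = 150967 qt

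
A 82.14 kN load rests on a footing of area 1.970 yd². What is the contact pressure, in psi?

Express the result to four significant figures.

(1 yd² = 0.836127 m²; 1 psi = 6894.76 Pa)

82.14 kN × 1000 = 82140 N
1.970 yd² × 0.836127 = 1.64717 m²
P = F / A = 82140 N / 1.64717 m² = 49867.3 Pa
49867.3 Pa ÷ (6894.76 Pa/psi) = 7.23264 psi

7.233 psi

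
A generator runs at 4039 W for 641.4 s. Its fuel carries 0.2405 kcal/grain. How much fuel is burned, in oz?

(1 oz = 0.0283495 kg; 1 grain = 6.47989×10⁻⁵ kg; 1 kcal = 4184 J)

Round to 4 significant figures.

E = P × t = 4039 × 641.4 = 2.59061×10⁶ J
0.2405 kcal/grain → 1.55288×10⁷ J/kg
m = E / e_s = 2.59061×10⁶ / 1.55288×10⁷ = 0.166826 kg
In oz: 0.166826 / 0.0283495 = 5.88462 oz

5.885 oz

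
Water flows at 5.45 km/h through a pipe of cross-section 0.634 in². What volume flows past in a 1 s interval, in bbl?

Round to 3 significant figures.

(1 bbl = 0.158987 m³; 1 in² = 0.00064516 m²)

5.45 km/h × (1/3.6) → 1.51389 m/s
0.634 in² × 0.00064516 → 4.09031×10⁻⁴ m²
V = v × A × t = 1.51389 m/s × 4.09031×10⁻⁴ m² × 1 s = 6.19228×10⁻⁴ m³
6.19228×10⁻⁴ m³ ÷ (0.158987 m³/bbl) = 0.00389483 bbl

0.00389 bbl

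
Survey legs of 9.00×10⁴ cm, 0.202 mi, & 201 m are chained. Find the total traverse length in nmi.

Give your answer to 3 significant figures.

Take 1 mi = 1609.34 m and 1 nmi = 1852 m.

9.00×10⁴ cm × 0.01 = 900 m
0.202 mi × 1609.34 = 325.087 m
201 m (already m)
Sum: 900 + 325.087 + 201 = 1426.09 m
In nmi: 1426.09 / 1852 = 0.770027 nmi

0.770 nmi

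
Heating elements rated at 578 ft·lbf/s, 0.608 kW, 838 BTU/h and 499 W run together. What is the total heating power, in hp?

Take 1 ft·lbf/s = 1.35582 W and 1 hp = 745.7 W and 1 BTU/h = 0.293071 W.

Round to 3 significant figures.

2.86 hp

578 ft·lbf/s × 1.35582 = 783.664 W
0.608 kW × 1000 = 608 W
838 BTU/h × 0.293071 = 245.593 W
499 W (already W)
Total: 783.664 + 608 + 245.593 + 499 = 2136.26 W
In hp: 2136.26 / 745.7 = 2.86477 hp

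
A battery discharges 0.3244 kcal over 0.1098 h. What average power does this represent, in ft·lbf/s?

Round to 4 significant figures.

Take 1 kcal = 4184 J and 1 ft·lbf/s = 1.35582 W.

0.3244 kcal × 4184 = 1357.29 J
0.1098 h × 3600 = 395.28 s
P = E / t = 1357.29 J / 395.28 s = 3.43374 W
3.43374 W ÷ (1.35582 W/ft·lbf/s) = 2.53259 ft·lbf/s

2.533 ft·lbf/s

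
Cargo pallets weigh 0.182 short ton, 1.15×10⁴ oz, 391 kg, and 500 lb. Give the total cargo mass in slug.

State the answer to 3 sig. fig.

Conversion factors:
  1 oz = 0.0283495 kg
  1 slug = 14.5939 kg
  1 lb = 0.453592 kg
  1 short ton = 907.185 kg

0.182 short ton × 907.185 → 165.108 kg
1.15×10⁴ oz × 0.0283495 → 326.019 kg
391 kg (already kg)
500 lb × 0.453592 → 226.796 kg
Total: 165.108 + 326.019 + 391 + 226.796 = 1108.92 kg
In slug: 1108.92 / 14.5939 = 75.9852 slug

76.0 slug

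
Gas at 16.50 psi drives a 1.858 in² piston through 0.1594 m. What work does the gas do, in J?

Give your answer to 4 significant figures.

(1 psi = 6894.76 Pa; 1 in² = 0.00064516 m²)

16.50 psi → 113764 Pa
1.858 in² → 0.00119871 m²
F = P × A = 113764 × 0.00119871 = 136.37 N
W = F × d = 136.37 × 0.1594 = 21.7374 J

21.74 J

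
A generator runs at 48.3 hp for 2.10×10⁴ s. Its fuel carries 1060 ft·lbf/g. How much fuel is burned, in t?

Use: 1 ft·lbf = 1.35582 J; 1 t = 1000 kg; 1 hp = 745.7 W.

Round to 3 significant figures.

48.3 hp → 36017.3 W
E = P × t = 36017.3 × 21000 = 7.56363×10⁸ J
1060 ft·lbf/g → 1.43717×10⁶ J/kg
m = E / e_s = 7.56363×10⁸ / 1.43717×10⁶ = 526.286 kg
In t: 526.286 / 1000 = 0.526286 t

0.526 t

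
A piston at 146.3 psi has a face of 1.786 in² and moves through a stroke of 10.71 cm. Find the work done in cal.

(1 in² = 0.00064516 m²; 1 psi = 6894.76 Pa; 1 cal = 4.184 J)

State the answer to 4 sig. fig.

146.3 psi → 1.0087×10⁶ Pa
1.786 in² → 0.00115226 m²
F = P × A = 1.0087×10⁶ × 0.00115226 = 1162.28 N
10.71 cm → 0.1071 m
W = F × d = 1162.28 × 0.1071 = 124.48 J
In cal: 124.48 / 4.184 = 29.7514 cal

29.75 cal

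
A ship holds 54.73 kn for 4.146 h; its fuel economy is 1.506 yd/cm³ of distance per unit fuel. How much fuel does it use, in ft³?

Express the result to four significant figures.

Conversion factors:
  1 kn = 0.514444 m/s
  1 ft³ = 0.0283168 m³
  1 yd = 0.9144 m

10.78 ft³

54.73 kn → 28.1555 m/s
4.146 h → 14925.6 s
d = v × t = 28.1555 × 14925.6 = 420238 m
1.506 yd/cm³ → 1.37709×10⁶ m/m³
V = d / (distance per unit fuel) = 420238 / 1.37709×10⁶ = 0.305164 m³
In ft³: 0.305164 / 0.0283168 = 10.7768 ft³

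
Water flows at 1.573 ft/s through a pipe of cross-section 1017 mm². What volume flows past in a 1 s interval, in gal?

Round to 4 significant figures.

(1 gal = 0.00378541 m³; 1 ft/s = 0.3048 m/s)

0.1288 gal

1.573 ft/s × 0.3048 = 0.47945 m/s
1017 mm² × 10⁻⁶ = 0.001017 m²
V = v × A × t = 0.47945 m/s × 0.001017 m² × 1 s = 4.87601×10⁻⁴ m³
4.87601×10⁻⁴ m³ ÷ (0.00378541 m³/gal) = 0.128811 gal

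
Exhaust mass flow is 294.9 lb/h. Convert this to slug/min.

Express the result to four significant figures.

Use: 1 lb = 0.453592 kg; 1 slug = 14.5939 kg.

294.9 lb/h × 0.453592 kg/lb ÷ 3600 s/h = 0.0371567 kg/s
0.0371567 kg/s ÷ 14.5939 kg/slug × 60 s/min = 0.152763 slug/min

0.1528 slug/min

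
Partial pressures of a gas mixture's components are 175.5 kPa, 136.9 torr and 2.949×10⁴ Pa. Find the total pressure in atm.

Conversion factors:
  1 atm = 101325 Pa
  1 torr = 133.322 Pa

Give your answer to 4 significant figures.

175.5 kPa × 1000 → 175500 Pa
136.9 torr × 133.322 → 18251.8 Pa
2.949×10⁴ Pa (already Pa)
Total: 175500 + 18251.8 + 29490 = 223242 Pa
In atm: 223242 / 101325 = 2.20323 atm

2.203 atm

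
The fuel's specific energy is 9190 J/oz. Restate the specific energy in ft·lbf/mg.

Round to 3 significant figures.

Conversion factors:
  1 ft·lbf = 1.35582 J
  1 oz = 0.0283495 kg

9190 J/oz ÷ 0.0283495 kg/oz = 324168 J/kg
324168 J/kg ÷ 1.35582 J/ft·lbf × 10⁻⁶ kg/mg = 0.239094 ft·lbf/mg

0.239 ft·lbf/mg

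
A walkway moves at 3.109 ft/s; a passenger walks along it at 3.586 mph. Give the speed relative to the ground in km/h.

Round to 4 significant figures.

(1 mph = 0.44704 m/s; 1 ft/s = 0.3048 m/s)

9.183 km/h

3.109 ft/s × 0.3048 = 0.947623 m/s
3.586 mph × 0.44704 = 1.60309 m/s
Sum: 0.947623 + 1.60309 = 2.55071 m/s
In km/h: 2.55071 / (1/3.6) = 9.18256 km/h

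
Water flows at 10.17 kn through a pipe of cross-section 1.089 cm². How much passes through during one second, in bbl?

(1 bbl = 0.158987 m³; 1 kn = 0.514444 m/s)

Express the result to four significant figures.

10.17 kn × 0.514444 = 5.2319 m/s
1.089 cm² × 0.0001 = 1.089×10⁻⁴ m²
V = v × A × t = 5.2319 m/s × 1.089×10⁻⁴ m² × 1 s = 5.69754×10⁻⁴ m³
5.69754×10⁻⁴ m³ ÷ (0.158987 m³/bbl) = 0.00358365 bbl

0.003584 bbl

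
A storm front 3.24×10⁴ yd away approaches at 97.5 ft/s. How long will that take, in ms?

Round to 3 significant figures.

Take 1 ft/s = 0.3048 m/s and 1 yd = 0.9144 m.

9.97×10⁵ ms

3.24×10⁴ yd × 0.9144 = 29626.6 m
97.5 ft/s × 0.3048 = 29.718 m/s
t = d / v = 29626.6 m / 29.718 m/s = 996.924 s
996.924 s ÷ (0.001 s/ms) = 996924 ms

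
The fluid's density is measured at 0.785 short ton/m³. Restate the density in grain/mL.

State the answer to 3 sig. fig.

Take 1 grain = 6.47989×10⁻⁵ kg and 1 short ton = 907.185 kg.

0.785 short ton/m³ × 907.185 kg/short ton = 712.14 kg/m³
712.14 kg/m³ ÷ 6.47989×10⁻⁵ kg/grain × 10⁻⁶ m³/mL = 10.99 grain/mL

11.0 grain/mL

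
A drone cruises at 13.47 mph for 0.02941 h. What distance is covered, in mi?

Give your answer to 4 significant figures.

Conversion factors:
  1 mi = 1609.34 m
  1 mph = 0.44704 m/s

13.47 mph × 0.44704 → 6.02163 m/s
0.02941 h × 3600 → 105.876 s
d = v × t = 6.02163 m/s × 105.876 s = 637.546 m
637.546 m ÷ (1609.34 m/mi) = 0.396154 mi

0.3962 mi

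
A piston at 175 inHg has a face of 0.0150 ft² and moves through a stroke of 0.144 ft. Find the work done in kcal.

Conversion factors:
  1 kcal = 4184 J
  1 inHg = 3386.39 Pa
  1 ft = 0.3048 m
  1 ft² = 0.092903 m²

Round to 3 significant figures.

175 inHg → 592618 Pa
0.0150 ft² → 0.00139354 m²
F = P × A = 592618 × 0.00139354 = 825.837 N
0.144 ft → 0.0438912 m
W = F × d = 825.837 × 0.0438912 = 36.247 J
In kcal: 36.247 / 4184 = 0.00866324 kcal

0.00866 kcal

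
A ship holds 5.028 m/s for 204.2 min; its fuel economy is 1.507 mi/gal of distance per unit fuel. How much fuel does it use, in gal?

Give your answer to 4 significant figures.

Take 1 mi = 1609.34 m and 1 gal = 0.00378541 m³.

25.40 gal

204.2 min → 12252 s
d = v × t = 5.028 × 12252 = 61603.1 m
1.507 mi/gal → 640690 m/m³
V = d / (distance per unit fuel) = 61603.1 / 640690 = 0.0961512 m³
In gal: 0.0961512 / 0.00378541 = 25.4005 gal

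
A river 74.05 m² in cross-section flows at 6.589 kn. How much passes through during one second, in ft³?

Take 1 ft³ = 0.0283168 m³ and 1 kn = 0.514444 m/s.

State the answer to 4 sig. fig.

6.589 kn × 0.514444 → 3.38967 m/s
V = v × A × t = 3.38967 m/s × 74.05 m² × 1 s = 251.005 m³
251.005 m³ ÷ (0.0283168 m³/ft³) = 8864.17 ft³

8864 ft³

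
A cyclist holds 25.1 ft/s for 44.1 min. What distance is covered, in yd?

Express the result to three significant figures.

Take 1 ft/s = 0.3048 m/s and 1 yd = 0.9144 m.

2.21×10⁴ yd

25.1 ft/s × 0.3048 = 7.65048 m/s
44.1 min × 60 = 2646 s
d = v × t = 7.65048 m/s × 2646 s = 20243.2 m
20243.2 m ÷ (0.9144 m/yd) = 22138.2 yd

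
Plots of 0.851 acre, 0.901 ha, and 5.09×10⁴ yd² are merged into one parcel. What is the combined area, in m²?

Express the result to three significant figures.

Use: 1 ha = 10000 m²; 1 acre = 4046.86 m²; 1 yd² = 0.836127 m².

5.50×10⁴ m²

0.851 acre × 4046.86 = 3443.88 m²
0.901 ha × 10000 = 9010 m²
5.09×10⁴ yd² × 0.836127 = 42558.9 m²
Combined: 3443.88 + 9010 + 42558.9 = 55012.8 m²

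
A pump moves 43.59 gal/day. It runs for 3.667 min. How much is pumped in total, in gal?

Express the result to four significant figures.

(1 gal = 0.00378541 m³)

43.59 gal/day → 1.90979×10⁻⁶ m³/s
3.667 min → 220.02 s
V = Q × t = 1.90979×10⁻⁶ × 220.02 = 4.20192×10⁻⁴ m³
In gal: 4.20192×10⁻⁴ / 0.00378541 = 0.111003 gal

0.1110 gal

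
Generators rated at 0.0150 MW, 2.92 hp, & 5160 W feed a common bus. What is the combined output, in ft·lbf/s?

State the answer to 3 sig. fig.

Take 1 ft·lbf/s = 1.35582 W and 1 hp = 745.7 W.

0.0150 MW × 1000000 = 15000 W
2.92 hp × 745.7 = 2177.44 W
5160 W (already W)
Combined: 15000 + 2177.44 + 5160 = 22337.4 W
In ft·lbf/s: 22337.4 / 1.35582 = 16475.2 ft·lbf/s

1.65×10⁴ ft·lbf/s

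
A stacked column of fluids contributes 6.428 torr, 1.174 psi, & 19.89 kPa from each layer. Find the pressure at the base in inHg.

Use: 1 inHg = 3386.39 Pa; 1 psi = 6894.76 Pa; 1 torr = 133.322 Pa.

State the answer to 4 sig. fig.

8.517 inHg

6.428 torr × 133.322 = 856.994 Pa
1.174 psi × 6894.76 = 8094.45 Pa
19.89 kPa × 1000 = 19890 Pa
Total: 856.994 + 8094.45 + 19890 = 28841.4 Pa
In inHg: 28841.4 / 3386.39 = 8.51686 inHg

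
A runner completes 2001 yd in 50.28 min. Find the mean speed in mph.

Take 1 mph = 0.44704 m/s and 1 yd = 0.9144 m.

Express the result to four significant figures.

2001 yd × 0.9144 = 1829.71 m
50.28 min × 60 = 3016.8 s
v = d / t = 1829.71 m / 3016.8 s = 0.606507 m/s
0.606507 m/s ÷ (0.44704 m/s/mph) = 1.35672 mph

1.357 mph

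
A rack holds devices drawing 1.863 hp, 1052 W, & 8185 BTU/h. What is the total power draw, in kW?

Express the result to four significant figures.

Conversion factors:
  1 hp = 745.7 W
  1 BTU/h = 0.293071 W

1.863 hp × 745.7 = 1389.24 W
1052 W (already W)
8185 BTU/h × 0.293071 = 2398.79 W
Total: 1389.24 + 1052 + 2398.79 = 4840.03 W
In kW: 4840.03 / 1000 = 4.84003 kW

4.840 kW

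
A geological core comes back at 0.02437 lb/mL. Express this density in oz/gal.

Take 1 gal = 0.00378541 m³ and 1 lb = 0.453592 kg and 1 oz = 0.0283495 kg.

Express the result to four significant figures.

0.02437 lb/mL × 0.453592 kg/lb ÷ 10⁻⁶ m³/mL = 11054 kg/m³
11054 kg/m³ ÷ 0.0283495 kg/oz × 0.00378541 m³/gal = 1476 oz/gal

1476 oz/gal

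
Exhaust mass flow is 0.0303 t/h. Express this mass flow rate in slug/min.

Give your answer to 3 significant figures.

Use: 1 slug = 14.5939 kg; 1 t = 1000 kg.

0.0303 t/h × 1000 kg/t ÷ 3600 s/h = 0.00841667 kg/s
0.00841667 kg/s ÷ 14.5939 kg/slug × 60 s/min = 0.0346035 slug/min

0.0346 slug/min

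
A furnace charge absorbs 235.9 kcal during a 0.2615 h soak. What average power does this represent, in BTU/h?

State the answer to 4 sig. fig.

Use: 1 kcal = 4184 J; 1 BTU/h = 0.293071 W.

235.9 kcal × 4184 → 987006 J
0.2615 h × 3600 → 941.4 s
P = E / t = 987006 J / 941.4 s = 1048.44 W
1048.44 W ÷ (0.293071 W/BTU/h) = 3577.43 BTU/h

3577 BTU/h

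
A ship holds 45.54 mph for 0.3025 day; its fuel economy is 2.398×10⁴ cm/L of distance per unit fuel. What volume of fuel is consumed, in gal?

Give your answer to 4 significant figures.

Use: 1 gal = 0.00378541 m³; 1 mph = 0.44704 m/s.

586.2 gal

45.54 mph → 20.3582 m/s
0.3025 day → 26136 s
d = v × t = 20.3582 × 26136 = 532082 m
2.398×10⁴ cm/L → 239800 m/m³
V = d / (distance per unit fuel) = 532082 / 239800 = 2.21886 m³
In gal: 2.21886 / 0.00378541 = 586.161 gal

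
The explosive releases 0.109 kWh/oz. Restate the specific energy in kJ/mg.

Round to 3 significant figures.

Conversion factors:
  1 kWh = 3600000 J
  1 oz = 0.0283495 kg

0.0138 kJ/mg

0.109 kWh/oz × 3600000 J/kWh ÷ 0.0283495 kg/oz = 1.38415×10⁷ J/kg
1.38415×10⁷ J/kg ÷ 1000 J/kJ × 10⁻⁶ kg/mg = 0.0138415 kJ/mg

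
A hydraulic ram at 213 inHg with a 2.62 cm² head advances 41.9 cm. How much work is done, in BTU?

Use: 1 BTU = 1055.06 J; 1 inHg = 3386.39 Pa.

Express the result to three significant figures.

213 inHg → 721301 Pa
2.62 cm² → 2.62×10⁻⁴ m²
F = P × A = 721301 × 2.62×10⁻⁴ = 188.981 N
41.9 cm → 0.419 m
W = F × d = 188.981 × 0.419 = 79.183 J
In BTU: 79.183 / 1055.06 = 0.0750507 BTU

0.0751 BTU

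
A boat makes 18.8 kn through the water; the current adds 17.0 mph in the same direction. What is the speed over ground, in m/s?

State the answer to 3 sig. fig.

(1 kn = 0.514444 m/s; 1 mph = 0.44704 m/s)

17.3 m/s

18.8 kn × 0.514444 → 9.67155 m/s
17.0 mph × 0.44704 → 7.59968 m/s
Total: 9.67155 + 7.59968 = 17.2712 m/s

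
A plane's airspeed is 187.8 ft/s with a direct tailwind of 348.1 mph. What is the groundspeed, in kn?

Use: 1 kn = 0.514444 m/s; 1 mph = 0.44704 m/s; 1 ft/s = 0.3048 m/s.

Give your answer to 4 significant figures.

187.8 ft/s × 0.3048 = 57.2414 m/s
348.1 mph × 0.44704 = 155.615 m/s
Total: 57.2414 + 155.615 = 212.856 m/s
In kn: 212.856 / 0.514444 = 413.759 kn

413.8 kn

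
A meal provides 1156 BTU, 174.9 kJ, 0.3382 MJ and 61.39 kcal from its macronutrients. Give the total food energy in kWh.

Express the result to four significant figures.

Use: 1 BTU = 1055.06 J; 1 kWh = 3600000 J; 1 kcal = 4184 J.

0.5527 kWh

1156 BTU × 1055.06 = 1.21965×10⁶ J
174.9 kJ × 1000 = 174900 J
0.3382 MJ × 1000000 = 338200 J
61.39 kcal × 4184 = 256856 J
Total: 1.21965×10⁶ + 174900 + 338200 + 256856 = 1.98961×10⁶ J
In kWh: 1.98961×10⁶ / 3600000 = 0.552669 kWh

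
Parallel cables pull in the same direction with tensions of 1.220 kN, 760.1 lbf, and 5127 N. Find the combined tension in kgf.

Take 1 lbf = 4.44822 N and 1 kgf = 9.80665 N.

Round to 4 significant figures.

992.0 kgf

1.220 kN × 1000 = 1220 N
760.1 lbf × 4.44822 = 3381.09 N
5127 N (already N)
Total: 1220 + 3381.09 + 5127 = 9728.09 N
In kgf: 9728.09 / 9.80665 = 991.989 kgf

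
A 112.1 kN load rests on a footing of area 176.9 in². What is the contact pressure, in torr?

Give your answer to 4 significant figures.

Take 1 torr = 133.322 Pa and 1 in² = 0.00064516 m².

7367 torr

112.1 kN × 1000 = 112100 N
176.9 in² × 0.00064516 = 0.114129 m²
P = F / A = 112100 N / 0.114129 m² = 982222 Pa
982222 Pa ÷ (133.322 Pa/torr) = 7367.29 torr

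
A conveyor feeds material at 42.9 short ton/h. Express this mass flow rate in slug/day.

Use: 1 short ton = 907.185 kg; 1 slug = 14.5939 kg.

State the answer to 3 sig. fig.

6.40×10⁴ slug/day

42.9 short ton/h × 907.185 kg/short ton ÷ 3600 s/h = 10.8106 kg/s
10.8106 kg/s ÷ 14.5939 kg/slug × 86400 s/day = 64001.8 slug/day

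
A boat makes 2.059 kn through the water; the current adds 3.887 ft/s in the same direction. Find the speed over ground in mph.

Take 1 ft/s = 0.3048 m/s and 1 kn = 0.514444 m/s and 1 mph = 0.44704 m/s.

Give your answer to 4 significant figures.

5.020 mph

2.059 kn × 0.514444 → 1.05924 m/s
3.887 ft/s × 0.3048 → 1.18476 m/s
Combined: 1.05924 + 1.18476 = 2.244 m/s
In mph: 2.244 / 0.44704 = 5.01969 mph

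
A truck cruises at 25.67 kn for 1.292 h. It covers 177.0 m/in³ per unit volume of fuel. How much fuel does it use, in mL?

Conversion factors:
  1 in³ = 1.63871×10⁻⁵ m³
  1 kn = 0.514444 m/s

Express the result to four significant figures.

5687 mL

25.67 kn → 13.2058 m/s
1.292 h → 4651.2 s
d = v × t = 13.2058 × 4651.2 = 61422.8 m
177.0 m/in³ → 1.08012×10⁷ m/m³
V = d / (distance per unit fuel) = 61422.8 / 1.08012×10⁷ = 0.00568666 m³
In mL: 0.00568666 / 10⁻⁶ = 5686.66 mL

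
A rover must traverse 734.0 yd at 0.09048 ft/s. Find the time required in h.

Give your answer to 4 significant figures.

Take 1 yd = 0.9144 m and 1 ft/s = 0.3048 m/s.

6.760 h

734.0 yd × 0.9144 → 671.17 m
0.09048 ft/s × 0.3048 → 0.0275783 m/s
t = d / v = 671.17 m / 0.0275783 m/s = 24336.9 s
24336.9 s ÷ (3600 s/h) = 6.76025 h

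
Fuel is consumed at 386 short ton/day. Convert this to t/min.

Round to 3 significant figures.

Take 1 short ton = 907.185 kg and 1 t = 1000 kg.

0.243 t/min

386 short ton/day × 907.185 kg/short ton ÷ 86400 s/day = 4.05293 kg/s
4.05293 kg/s ÷ 1000 kg/t × 60 s/min = 0.243176 t/min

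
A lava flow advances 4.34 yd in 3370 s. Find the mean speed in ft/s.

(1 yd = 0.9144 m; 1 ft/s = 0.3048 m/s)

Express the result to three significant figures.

0.00386 ft/s

4.34 yd × 0.9144 → 3.9685 m
v = d / t = 3.9685 m / 3370 s = 0.0011776 m/s
0.0011776 m/s ÷ (0.3048 m/s/ft/s) = 0.00386352 ft/s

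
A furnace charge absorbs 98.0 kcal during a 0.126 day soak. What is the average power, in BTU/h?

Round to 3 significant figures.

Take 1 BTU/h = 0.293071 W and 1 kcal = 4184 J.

98.0 kcal × 4184 = 410032 J
0.126 day × 86400 = 10886.4 s
P = E / t = 410032 J / 10886.4 s = 37.6646 W
37.6646 W ÷ (0.293071 W/BTU/h) = 128.517 BTU/h

129 BTU/h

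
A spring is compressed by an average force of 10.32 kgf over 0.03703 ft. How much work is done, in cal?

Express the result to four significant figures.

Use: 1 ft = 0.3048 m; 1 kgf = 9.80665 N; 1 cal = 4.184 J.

0.2730 cal

10.32 kgf × 9.80665 = 101.205 N
0.03703 ft × 0.3048 = 0.0112867 m
W = F × d = 101.205 N × 0.0112867 m = 1.14227 J
1.14227 J ÷ (4.184 J/cal) = 0.273009 cal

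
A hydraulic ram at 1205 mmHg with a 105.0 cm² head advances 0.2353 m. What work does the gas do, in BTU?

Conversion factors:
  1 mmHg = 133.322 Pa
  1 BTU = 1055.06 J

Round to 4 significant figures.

0.3762 BTU

1205 mmHg → 160653 Pa
105.0 cm² → 0.0105 m²
F = P × A = 160653 × 0.0105 = 1686.86 N
W = F × d = 1686.86 × 0.2353 = 396.918 J
In BTU: 396.918 / 1055.06 = 0.376204 BTU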